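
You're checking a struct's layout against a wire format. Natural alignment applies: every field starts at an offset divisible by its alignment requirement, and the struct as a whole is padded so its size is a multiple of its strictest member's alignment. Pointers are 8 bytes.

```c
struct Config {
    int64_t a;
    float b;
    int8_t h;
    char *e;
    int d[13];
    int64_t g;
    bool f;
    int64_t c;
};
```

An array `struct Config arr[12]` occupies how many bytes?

a at 0 (size 8, align 8) → ends 8
b at 8 (size 4, align 4) → ends 12
h at 12 (size 1, align 1) → ends 13
pad 3 to align 8 for e
e at 16 (size 8, align 8) → ends 24
d at 24 (size 52, align 4) → ends 76
pad 4 to align 8 for g
g at 80 (size 8, align 8) → ends 88
f at 88 (size 1, align 1) → ends 89
pad 7 to align 8 for c
c at 96 (size 8, align 8) → ends 104
total 104 bytes, alignment 8
array of 12: 12 × 104 = 1248

1248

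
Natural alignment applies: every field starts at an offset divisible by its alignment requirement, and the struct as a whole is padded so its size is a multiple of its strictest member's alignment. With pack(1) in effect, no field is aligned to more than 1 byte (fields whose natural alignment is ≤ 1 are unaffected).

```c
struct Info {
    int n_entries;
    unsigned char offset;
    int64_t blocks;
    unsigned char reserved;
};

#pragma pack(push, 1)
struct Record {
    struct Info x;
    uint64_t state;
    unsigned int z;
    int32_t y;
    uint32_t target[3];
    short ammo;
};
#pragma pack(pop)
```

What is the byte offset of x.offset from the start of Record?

4

Info: 0..4  n_entries  (4B, 4-aligned); 4..5  offset  (1B, 1-aligned); 5..8  -- padding (3B); 8..16  blocks  (8B, 8-aligned); 16..17  reserved  (1B, 1-aligned); 17..24  -- tail padding (7B); sizeof = 24, alignof = 8
0..24  x  (24B, 1-aligned)
within Info: offset at 4
0 + 4 = 4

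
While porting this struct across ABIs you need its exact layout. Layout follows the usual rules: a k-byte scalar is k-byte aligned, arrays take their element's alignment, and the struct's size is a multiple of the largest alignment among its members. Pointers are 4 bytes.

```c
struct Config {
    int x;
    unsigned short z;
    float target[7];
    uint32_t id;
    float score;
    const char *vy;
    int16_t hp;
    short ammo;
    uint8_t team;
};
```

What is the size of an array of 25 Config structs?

@0: x [4B, align 4] → 4
@4: z [2B, align 2] → 6
+2 pad (align 4)
@8: target [28B, align 4] → 36
@36: id [4B, align 4] → 40
@40: score [4B, align 4] → 44
@44: vy [4B, align 4] → 48
@48: hp [2B, align 2] → 50
@50: ammo [2B, align 2] → 52
@52: team [1B, align 1] → 53
+3 tail pad (align 4)
size 56, align 4
array of 25: 25 × 56 = 1400

1400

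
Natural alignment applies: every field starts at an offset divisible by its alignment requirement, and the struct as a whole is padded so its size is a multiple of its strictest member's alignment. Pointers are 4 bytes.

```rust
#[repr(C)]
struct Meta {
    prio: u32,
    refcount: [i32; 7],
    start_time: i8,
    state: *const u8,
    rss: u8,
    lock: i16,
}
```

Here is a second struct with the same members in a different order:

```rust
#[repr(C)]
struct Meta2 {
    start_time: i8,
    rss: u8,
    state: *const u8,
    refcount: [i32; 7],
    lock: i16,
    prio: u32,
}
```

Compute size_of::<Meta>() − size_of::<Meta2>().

@0: prio [4B, align 4] → 4
@4: refcount [28B, align 4] → 32
@32: start_time [1B, align 1] → 33
+3 pad (align 4)
@36: state [4B, align 4] → 40
@40: rss [1B, align 1] → 41
+1 pad (align 2)
@42: lock [2B, align 2] → 44
size 44, align 4
— Meta2 —
@0: start_time [1B, align 1] → 1
@1: rss [1B, align 1] → 2
+2 pad (align 4)
@4: state [4B, align 4] → 8
@8: refcount [28B, align 4] → 36
@36: lock [2B, align 2] → 38
+2 pad (align 4)
@40: prio [4B, align 4] → 44
size 44, align 4
44 − 44 = 0

0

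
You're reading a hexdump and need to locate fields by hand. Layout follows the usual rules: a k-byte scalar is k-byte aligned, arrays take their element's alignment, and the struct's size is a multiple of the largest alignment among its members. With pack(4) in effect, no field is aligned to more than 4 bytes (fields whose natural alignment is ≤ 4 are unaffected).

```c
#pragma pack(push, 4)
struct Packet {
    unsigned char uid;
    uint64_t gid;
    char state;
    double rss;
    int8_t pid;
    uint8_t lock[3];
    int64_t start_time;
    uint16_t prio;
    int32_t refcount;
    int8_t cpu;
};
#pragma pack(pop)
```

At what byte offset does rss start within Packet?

16

@0: uid [1B, align 1] → 1
+3 pad (align 4)
@4: gid [8B, align 4] → 12
@12: state [1B, align 1] → 13
+3 pad (align 4)
@16: rss [8B, align 4] → 24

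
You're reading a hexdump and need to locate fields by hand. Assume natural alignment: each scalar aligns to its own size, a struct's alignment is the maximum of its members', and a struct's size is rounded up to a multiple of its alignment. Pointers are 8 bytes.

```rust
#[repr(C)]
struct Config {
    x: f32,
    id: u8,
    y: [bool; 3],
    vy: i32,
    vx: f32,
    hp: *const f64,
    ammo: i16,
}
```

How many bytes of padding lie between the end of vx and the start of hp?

0

x at 0 (size 4, align 4) → ends 4
id at 4 (size 1, align 1) → ends 5
y at 5 (size 3, align 1) → ends 8
vy at 8 (size 4, align 4) → ends 12
vx at 12 (size 4, align 4) → ends 16
hp at 16 (size 8, align 8) → ends 24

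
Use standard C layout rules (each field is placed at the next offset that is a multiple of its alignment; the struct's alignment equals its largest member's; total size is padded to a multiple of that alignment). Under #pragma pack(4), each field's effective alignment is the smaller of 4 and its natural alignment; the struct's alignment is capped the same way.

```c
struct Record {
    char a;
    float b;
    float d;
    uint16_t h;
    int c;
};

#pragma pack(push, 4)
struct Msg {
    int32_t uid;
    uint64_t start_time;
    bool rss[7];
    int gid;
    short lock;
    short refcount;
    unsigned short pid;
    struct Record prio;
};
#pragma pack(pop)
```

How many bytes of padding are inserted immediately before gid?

Record: 0..1  a  (1B, 1-aligned); 1..4  -- padding (3B); 4..8  b  (4B, 4-aligned); 8..12  d  (4B, 4-aligned); 12..14  h  (2B, 2-aligned); 14..16  -- padding (2B); 16..20  c  (4B, 4-aligned); sizeof = 20, alignof = 4
0..4  uid  (4B, 4-aligned)
4..12  start_time  (8B, 4-aligned)
12..19  rss  (7B, 1-aligned)
19..20  -- padding (1B)
20..24  gid  (4B, 4-aligned)

1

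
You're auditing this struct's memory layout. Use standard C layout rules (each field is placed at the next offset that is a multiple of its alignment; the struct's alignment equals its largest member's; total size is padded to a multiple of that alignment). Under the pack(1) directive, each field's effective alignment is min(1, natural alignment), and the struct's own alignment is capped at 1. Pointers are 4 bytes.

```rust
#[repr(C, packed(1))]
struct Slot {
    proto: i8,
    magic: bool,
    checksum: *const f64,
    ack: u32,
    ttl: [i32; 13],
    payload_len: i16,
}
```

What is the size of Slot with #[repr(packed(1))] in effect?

proto at 0 (size 1, align 1) → ends 1
magic at 1 (size 1, align 1) → ends 2
checksum at 2 (size 4, align 1) → ends 6
ack at 6 (size 4, align 1) → ends 10
ttl at 10 (size 52, align 1) → ends 62
payload_len at 62 (size 2, align 1) → ends 64
total 64 bytes, alignment 1

64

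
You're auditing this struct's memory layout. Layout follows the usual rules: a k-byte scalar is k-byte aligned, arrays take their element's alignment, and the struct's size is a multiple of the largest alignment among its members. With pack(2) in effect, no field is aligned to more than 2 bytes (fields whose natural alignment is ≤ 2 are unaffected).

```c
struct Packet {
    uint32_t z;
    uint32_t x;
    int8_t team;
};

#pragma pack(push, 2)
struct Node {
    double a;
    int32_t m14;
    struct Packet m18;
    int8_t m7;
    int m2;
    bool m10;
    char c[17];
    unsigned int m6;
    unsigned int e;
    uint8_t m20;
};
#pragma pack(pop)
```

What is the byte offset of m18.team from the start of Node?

20

Packet: z at 0 (size 4, align 4) → ends 4; x at 4 (size 4, align 4) → ends 8; team at 8 (size 1, align 1) → ends 9; tail pad 3 to reach multiple of 4; total 12 bytes, alignment 4
a at 0 (size 8, align 2) → ends 8
m14 at 8 (size 4, align 2) → ends 12
m18 at 12 (size 12, align 2) → ends 24
within Packet: team at 8
12 + 8 = 20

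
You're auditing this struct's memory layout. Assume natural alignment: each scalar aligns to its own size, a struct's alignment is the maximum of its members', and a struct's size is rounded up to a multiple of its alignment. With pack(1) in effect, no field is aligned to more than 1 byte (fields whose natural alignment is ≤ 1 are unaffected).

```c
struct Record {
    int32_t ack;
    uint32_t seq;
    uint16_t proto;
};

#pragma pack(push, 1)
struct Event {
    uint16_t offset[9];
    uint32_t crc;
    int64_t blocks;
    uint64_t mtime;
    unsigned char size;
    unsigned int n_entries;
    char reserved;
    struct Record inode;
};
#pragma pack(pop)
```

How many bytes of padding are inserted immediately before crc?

0

Record: 0..4  ack  (4B, 4-aligned); 4..8  seq  (4B, 4-aligned); 8..10  proto  (2B, 2-aligned); 10..12  -- tail padding (2B); sizeof = 12, alignof = 4
0..18  offset  (18B, 1-aligned)
18..22  crc  (4B, 1-aligned)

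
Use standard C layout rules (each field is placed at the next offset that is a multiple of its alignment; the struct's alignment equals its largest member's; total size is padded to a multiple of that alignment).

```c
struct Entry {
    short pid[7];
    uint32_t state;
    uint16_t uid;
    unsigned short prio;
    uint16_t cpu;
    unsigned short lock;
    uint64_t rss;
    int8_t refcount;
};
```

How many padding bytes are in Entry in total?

@0: pid [14B, align 2] → 14
+2 pad (align 4)
@16: state [4B, align 4] → 20
@20: uid [2B, align 2] → 22
@22: prio [2B, align 2] → 24
@24: cpu [2B, align 2] → 26
@26: lock [2B, align 2] → 28
+4 pad (align 8)
@32: rss [8B, align 8] → 40
@40: refcount [1B, align 1] → 41
+7 tail pad (align 8)
size 48, align 8
data bytes 35, size 48 → padding 13

13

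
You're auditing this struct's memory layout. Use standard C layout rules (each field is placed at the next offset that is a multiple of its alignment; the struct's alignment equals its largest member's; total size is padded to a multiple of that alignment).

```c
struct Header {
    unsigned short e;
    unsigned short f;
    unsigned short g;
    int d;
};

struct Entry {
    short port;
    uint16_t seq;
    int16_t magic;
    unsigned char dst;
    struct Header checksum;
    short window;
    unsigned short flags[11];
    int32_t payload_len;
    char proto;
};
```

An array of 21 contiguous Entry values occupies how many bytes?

1092

Header: e at 0 (size 2, align 2) → ends 2; f at 2 (size 2, align 2) → ends 4; g at 4 (size 2, align 2) → ends 6; pad 2 to align 4 for d; d at 8 (size 4, align 4) → ends 12; total 12 bytes, alignment 4
port at 0 (size 2, align 2) → ends 2
seq at 2 (size 2, align 2) → ends 4
magic at 4 (size 2, align 2) → ends 6
dst at 6 (size 1, align 1) → ends 7
pad 1 to align 4 for checksum
checksum at 8 (size 12, align 4) → ends 20
window at 20 (size 2, align 2) → ends 22
flags at 22 (size 22, align 2) → ends 44
payload_len at 44 (size 4, align 4) → ends 48
proto at 48 (size 1, align 1) → ends 49
tail pad 3 to reach multiple of 4
total 52 bytes, alignment 4
array of 21: 21 × 52 = 1092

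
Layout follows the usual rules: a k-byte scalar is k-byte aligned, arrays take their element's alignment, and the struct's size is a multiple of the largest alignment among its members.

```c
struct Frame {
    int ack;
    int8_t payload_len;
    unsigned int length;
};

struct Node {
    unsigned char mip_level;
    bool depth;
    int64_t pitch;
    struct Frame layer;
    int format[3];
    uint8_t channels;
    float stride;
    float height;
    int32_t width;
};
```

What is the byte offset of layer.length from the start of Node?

24

Frame: @0: ack [4B, align 4] → 4; @4: payload_len [1B, align 1] → 5; +3 pad (align 4); @8: length [4B, align 4] → 12; size 12, align 4
@0: mip_level [1B, align 1] → 1
@1: depth [1B, align 1] → 2
+6 pad (align 8)
@8: pitch [8B, align 8] → 16
@16: layer [12B, align 4] → 28
within Frame: length at 8
16 + 8 = 24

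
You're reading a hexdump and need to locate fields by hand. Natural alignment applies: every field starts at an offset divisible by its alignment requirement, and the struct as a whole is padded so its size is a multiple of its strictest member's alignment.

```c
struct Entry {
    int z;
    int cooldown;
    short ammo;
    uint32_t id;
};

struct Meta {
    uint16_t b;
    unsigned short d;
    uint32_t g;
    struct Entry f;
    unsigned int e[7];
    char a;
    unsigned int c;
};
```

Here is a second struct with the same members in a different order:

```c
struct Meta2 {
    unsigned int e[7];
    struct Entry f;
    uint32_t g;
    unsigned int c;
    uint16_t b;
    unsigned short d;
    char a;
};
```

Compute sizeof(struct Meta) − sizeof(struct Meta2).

0

Entry: z at 0 (size 4, align 4) → ends 4; cooldown at 4 (size 4, align 4) → ends 8; ammo at 8 (size 2, align 2) → ends 10; pad 2 to align 4 for id; id at 12 (size 4, align 4) → ends 16; total 16 bytes, alignment 4
b at 0 (size 2, align 2) → ends 2
d at 2 (size 2, align 2) → ends 4
g at 4 (size 4, align 4) → ends 8
f at 8 (size 16, align 4) → ends 24
e at 24 (size 28, align 4) → ends 52
a at 52 (size 1, align 1) → ends 53
pad 3 to align 4 for c
c at 56 (size 4, align 4) → ends 60
total 60 bytes, alignment 4
— Meta2 —
e at 0 (size 28, align 4) → ends 28
f at 28 (size 16, align 4) → ends 44
g at 44 (size 4, align 4) → ends 48
c at 48 (size 4, align 4) → ends 52
b at 52 (size 2, align 2) → ends 54
d at 54 (size 2, align 2) → ends 56
a at 56 (size 1, align 1) → ends 57
tail pad 3 to reach multiple of 4
total 60 bytes, alignment 4
60 − 60 = 0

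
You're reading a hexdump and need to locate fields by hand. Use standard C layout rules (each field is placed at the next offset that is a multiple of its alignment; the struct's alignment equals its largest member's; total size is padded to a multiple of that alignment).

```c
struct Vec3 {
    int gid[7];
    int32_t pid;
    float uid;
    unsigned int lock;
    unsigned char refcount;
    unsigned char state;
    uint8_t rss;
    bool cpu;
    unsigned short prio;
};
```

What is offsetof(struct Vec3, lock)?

36

@0: gid [28B, align 4] → 28
@28: pid [4B, align 4] → 32
@32: uid [4B, align 4] → 36
@36: lock [4B, align 4] → 40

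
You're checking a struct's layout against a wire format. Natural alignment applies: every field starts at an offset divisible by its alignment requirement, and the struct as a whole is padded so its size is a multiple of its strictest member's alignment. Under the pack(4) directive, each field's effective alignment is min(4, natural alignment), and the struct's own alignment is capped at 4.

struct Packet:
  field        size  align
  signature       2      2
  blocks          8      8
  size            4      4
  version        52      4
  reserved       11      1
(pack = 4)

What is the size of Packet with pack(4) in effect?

@0: signature [2B, align 2] → 2
+2 pad (align 4)
@4: blocks [8B, align 4] → 12
@12: size [4B, align 4] → 16
@16: version [52B, align 4] → 68
@68: reserved [11B, align 1] → 79
+1 tail pad (align 4)
size 80, align 4

80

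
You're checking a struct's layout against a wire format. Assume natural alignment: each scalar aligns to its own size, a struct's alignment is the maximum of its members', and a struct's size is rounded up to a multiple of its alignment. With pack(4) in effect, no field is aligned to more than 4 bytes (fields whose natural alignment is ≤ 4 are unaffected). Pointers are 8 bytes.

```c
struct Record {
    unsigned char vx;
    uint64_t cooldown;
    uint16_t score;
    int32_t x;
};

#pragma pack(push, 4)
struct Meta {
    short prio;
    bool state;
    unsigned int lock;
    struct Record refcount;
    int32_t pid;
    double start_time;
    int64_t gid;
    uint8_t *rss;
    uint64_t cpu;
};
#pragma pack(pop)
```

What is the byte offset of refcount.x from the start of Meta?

28

Record: 0..1  vx  (1B, 1-aligned); 1..8  -- padding (7B); 8..16  cooldown  (8B, 8-aligned); 16..18  score  (2B, 2-aligned); 18..20  -- padding (2B); 20..24  x  (4B, 4-aligned); sizeof = 24, alignof = 8
0..2  prio  (2B, 2-aligned)
2..3  state  (1B, 1-aligned)
3..4  -- padding (1B)
4..8  lock  (4B, 4-aligned)
8..32  refcount  (24B, 4-aligned)
within Record: x at 20
8 + 20 = 28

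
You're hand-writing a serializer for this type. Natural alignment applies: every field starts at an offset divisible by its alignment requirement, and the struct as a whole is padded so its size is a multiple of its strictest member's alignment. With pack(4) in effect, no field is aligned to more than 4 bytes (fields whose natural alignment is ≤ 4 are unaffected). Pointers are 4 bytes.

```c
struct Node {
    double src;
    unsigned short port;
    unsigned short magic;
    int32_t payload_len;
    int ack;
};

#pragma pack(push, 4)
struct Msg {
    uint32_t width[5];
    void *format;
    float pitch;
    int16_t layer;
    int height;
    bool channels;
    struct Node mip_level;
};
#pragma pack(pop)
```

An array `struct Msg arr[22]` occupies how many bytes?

1408

Node: 0..8  src  (8B, 8-aligned); 8..10  port  (2B, 2-aligned); 10..12  magic  (2B, 2-aligned); 12..16  payload_len  (4B, 4-aligned); 16..20  ack  (4B, 4-aligned); 20..24  -- tail padding (4B); sizeof = 24, alignof = 8
0..20  width  (20B, 4-aligned)
20..24  format  (4B, 4-aligned)
24..28  pitch  (4B, 4-aligned)
28..30  layer  (2B, 2-aligned)
30..32  -- padding (2B)
32..36  height  (4B, 4-aligned)
36..37  channels  (1B, 1-aligned)
37..40  -- padding (3B)
40..64  mip_level  (24B, 4-aligned)
sizeof = 64, alignof = 4
array of 22: 22 × 64 = 1408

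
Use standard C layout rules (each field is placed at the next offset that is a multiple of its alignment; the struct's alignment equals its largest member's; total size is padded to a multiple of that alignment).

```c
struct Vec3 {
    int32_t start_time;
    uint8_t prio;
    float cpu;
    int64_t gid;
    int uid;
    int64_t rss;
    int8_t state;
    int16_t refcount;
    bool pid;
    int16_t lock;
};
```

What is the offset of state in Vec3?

40

start_time at 0 (size 4, align 4) → ends 4
prio at 4 (size 1, align 1) → ends 5
pad 3 to align 4 for cpu
cpu at 8 (size 4, align 4) → ends 12
pad 4 to align 8 for gid
gid at 16 (size 8, align 8) → ends 24
uid at 24 (size 4, align 4) → ends 28
pad 4 to align 8 for rss
rss at 32 (size 8, align 8) → ends 40
state at 40 (size 1, align 1) → ends 41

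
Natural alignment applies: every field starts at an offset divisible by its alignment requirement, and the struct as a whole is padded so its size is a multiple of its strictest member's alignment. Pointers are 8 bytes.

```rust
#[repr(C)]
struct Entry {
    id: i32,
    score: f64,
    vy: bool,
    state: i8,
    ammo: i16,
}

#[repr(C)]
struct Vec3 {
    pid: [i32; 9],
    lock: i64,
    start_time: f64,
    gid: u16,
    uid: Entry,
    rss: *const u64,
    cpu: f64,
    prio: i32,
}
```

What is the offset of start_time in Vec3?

48

Entry: @0: id [4B, align 4] → 4; +4 pad (align 8); @8: score [8B, align 8] → 16; @16: vy [1B, align 1] → 17; @17: state [1B, align 1] → 18; @18: ammo [2B, align 2] → 20; +4 tail pad (align 8); size 24, align 8
@0: pid [36B, align 4] → 36
+4 pad (align 8)
@40: lock [8B, align 8] → 48
@48: start_time [8B, align 8] → 56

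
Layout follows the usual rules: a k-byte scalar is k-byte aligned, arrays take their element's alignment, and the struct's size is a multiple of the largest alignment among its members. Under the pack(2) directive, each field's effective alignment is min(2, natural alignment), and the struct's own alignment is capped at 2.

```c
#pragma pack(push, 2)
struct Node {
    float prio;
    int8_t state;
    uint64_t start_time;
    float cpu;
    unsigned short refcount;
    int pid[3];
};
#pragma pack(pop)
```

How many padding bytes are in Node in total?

0..4  prio  (4B, 2-aligned)
4..5  state  (1B, 1-aligned)
5..6  -- padding (1B)
6..14  start_time  (8B, 2-aligned)
14..18  cpu  (4B, 2-aligned)
18..20  refcount  (2B, 2-aligned)
20..32  pid  (12B, 2-aligned)
sizeof = 32, alignof = 2
data bytes 31, size 32 → padding 1

1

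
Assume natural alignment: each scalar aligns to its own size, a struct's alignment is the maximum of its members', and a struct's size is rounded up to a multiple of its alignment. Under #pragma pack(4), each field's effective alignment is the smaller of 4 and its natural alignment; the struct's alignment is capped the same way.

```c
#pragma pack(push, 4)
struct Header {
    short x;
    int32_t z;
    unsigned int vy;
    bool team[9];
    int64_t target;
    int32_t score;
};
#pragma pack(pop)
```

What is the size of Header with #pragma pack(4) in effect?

36

0..2  x  (2B, 2-aligned)
2..4  -- padding (2B)
4..8  z  (4B, 4-aligned)
8..12  vy  (4B, 4-aligned)
12..21  team  (9B, 1-aligned)
21..24  -- padding (3B)
24..32  target  (8B, 4-aligned)
32..36  score  (4B, 4-aligned)
sizeof = 36, alignof = 4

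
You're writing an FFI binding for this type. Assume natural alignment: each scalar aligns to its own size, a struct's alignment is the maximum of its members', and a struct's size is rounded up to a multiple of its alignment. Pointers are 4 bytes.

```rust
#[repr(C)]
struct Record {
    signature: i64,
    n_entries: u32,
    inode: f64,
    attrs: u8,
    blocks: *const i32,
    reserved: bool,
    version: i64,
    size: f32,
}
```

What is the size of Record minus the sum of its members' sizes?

18

@0: signature [8B, align 8] → 8
@8: n_entries [4B, align 4] → 12
+4 pad (align 8)
@16: inode [8B, align 8] → 24
@24: attrs [1B, align 1] → 25
+3 pad (align 4)
@28: blocks [4B, align 4] → 32
@32: reserved [1B, align 1] → 33
+7 pad (align 8)
@40: version [8B, align 8] → 48
@48: size [4B, align 4] → 52
+4 tail pad (align 8)
size 56, align 8
data bytes 38, size 56 → padding 18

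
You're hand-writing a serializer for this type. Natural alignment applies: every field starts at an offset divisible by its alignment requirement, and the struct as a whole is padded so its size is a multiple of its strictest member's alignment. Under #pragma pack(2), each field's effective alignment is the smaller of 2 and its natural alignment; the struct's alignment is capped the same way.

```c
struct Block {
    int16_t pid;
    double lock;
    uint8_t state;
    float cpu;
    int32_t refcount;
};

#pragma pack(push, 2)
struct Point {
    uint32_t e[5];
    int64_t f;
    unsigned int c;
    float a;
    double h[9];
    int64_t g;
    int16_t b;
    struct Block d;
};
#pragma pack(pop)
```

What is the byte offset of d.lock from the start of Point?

Block: @0: pid [2B, align 2] → 2; +6 pad (align 8); @8: lock [8B, align 8] → 16; @16: state [1B, align 1] → 17; +3 pad (align 4); @20: cpu [4B, align 4] → 24; @24: refcount [4B, align 4] → 28; +4 tail pad (align 8); size 32, align 8
@0: e [20B, align 2] → 20
@20: f [8B, align 2] → 28
@28: c [4B, align 2] → 32
@32: a [4B, align 2] → 36
@36: h [72B, align 2] → 108
@108: g [8B, align 2] → 116
@116: b [2B, align 2] → 118
@118: d [32B, align 2] → 150
within Block: lock at 8
118 + 8 = 126

126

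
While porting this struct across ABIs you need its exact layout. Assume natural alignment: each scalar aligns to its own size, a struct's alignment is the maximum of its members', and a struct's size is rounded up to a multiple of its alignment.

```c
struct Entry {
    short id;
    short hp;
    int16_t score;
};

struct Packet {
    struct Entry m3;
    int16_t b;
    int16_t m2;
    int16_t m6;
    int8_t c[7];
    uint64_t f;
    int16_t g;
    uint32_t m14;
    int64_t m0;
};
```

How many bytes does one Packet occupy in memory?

48

Entry: id at 0 (size 2, align 2) → ends 2; hp at 2 (size 2, align 2) → ends 4; score at 4 (size 2, align 2) → ends 6; total 6 bytes, alignment 2
m3 at 0 (size 6, align 2) → ends 6
b at 6 (size 2, align 2) → ends 8
m2 at 8 (size 2, align 2) → ends 10
m6 at 10 (size 2, align 2) → ends 12
c at 12 (size 7, align 1) → ends 19
pad 5 to align 8 for f
f at 24 (size 8, align 8) → ends 32
g at 32 (size 2, align 2) → ends 34
pad 2 to align 4 for m14
m14 at 36 (size 4, align 4) → ends 40
m0 at 40 (size 8, align 8) → ends 48
total 48 bytes, alignment 8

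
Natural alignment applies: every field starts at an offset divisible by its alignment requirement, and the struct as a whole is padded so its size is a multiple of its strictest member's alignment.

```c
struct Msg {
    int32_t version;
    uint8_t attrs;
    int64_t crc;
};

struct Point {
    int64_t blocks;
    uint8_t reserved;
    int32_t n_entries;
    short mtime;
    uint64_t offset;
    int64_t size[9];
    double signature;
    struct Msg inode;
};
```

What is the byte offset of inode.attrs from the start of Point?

Msg: 0..4  version  (4B, 4-aligned); 4..5  attrs  (1B, 1-aligned); 5..8  -- padding (3B); 8..16  crc  (8B, 8-aligned); sizeof = 16, alignof = 8
0..8  blocks  (8B, 8-aligned)
8..9  reserved  (1B, 1-aligned)
9..12  -- padding (3B)
12..16  n_entries  (4B, 4-aligned)
16..18  mtime  (2B, 2-aligned)
18..24  -- padding (6B)
24..32  offset  (8B, 8-aligned)
32..104  size  (72B, 8-aligned)
104..112  signature  (8B, 8-aligned)
112..128  inode  (16B, 8-aligned)
within Msg: attrs at 4
112 + 4 = 116

116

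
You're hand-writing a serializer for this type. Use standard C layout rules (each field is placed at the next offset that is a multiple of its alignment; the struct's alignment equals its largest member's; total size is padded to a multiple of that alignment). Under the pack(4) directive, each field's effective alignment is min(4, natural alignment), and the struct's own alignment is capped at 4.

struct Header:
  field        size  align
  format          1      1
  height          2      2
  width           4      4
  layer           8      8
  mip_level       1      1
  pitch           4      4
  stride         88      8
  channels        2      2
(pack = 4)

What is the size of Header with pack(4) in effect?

format at 0 (size 1, align 1) → ends 1
pad 1 to align 2 for height
height at 2 (size 2, align 2) → ends 4
width at 4 (size 4, align 4) → ends 8
layer at 8 (size 8, align 4) → ends 16
mip_level at 16 (size 1, align 1) → ends 17
pad 3 to align 4 for pitch
pitch at 20 (size 4, align 4) → ends 24
stride at 24 (size 88, align 4) → ends 112
channels at 112 (size 2, align 2) → ends 114
tail pad 2 to reach multiple of 4
total 116 bytes, alignment 4

116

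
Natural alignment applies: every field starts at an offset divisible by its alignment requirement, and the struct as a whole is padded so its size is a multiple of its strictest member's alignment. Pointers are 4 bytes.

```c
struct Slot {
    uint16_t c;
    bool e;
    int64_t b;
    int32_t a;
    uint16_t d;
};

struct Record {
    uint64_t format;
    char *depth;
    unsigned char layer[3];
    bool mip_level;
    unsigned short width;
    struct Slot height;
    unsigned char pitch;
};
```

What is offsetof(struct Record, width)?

Slot: @0: c [2B, align 2] → 2; @2: e [1B, align 1] → 3; +5 pad (align 8); @8: b [8B, align 8] → 16; @16: a [4B, align 4] → 20; @20: d [2B, align 2] → 22; +2 tail pad (align 8); size 24, align 8
@0: format [8B, align 8] → 8
@8: depth [4B, align 4] → 12
@12: layer [3B, align 1] → 15
@15: mip_level [1B, align 1] → 16
@16: width [2B, align 2] → 18

16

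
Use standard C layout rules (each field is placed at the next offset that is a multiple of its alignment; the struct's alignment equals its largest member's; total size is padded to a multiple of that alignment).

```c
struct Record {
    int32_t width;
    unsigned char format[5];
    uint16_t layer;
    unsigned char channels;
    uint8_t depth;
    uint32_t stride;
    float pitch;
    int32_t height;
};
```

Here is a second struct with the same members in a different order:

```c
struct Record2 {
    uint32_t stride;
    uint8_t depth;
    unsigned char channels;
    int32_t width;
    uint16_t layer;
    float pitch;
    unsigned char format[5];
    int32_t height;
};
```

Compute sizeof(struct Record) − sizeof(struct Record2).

0..4  width  (4B, 4-aligned)
4..9  format  (5B, 1-aligned)
9..10  -- padding (1B)
10..12  layer  (2B, 2-aligned)
12..13  channels  (1B, 1-aligned)
13..14  depth  (1B, 1-aligned)
14..16  -- padding (2B)
16..20  stride  (4B, 4-aligned)
20..24  pitch  (4B, 4-aligned)
24..28  height  (4B, 4-aligned)
sizeof = 28, alignof = 4
— Record2 —
0..4  stride  (4B, 4-aligned)
4..5  depth  (1B, 1-aligned)
5..6  channels  (1B, 1-aligned)
6..8  -- padding (2B)
8..12  width  (4B, 4-aligned)
12..14  layer  (2B, 2-aligned)
14..16  -- padding (2B)
16..20  pitch  (4B, 4-aligned)
20..25  format  (5B, 1-aligned)
25..28  -- padding (3B)
28..32  height  (4B, 4-aligned)
sizeof = 32, alignof = 4
28 − 32 = -4

-4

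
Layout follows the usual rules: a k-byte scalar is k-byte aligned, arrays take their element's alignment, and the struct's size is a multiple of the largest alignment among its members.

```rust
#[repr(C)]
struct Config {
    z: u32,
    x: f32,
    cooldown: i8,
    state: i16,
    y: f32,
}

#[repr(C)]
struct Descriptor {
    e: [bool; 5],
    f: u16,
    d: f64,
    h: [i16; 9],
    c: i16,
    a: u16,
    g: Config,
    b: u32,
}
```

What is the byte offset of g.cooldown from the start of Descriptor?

Config: @0: z [4B, align 4] → 4; @4: x [4B, align 4] → 8; @8: cooldown [1B, align 1] → 9; +1 pad (align 2); @10: state [2B, align 2] → 12; @12: y [4B, align 4] → 16; size 16, align 4
@0: e [5B, align 1] → 5
+1 pad (align 2)
@6: f [2B, align 2] → 8
@8: d [8B, align 8] → 16
@16: h [18B, align 2] → 34
@34: c [2B, align 2] → 36
@36: a [2B, align 2] → 38
+2 pad (align 4)
@40: g [16B, align 4] → 56
within Config: cooldown at 8
40 + 8 = 48

48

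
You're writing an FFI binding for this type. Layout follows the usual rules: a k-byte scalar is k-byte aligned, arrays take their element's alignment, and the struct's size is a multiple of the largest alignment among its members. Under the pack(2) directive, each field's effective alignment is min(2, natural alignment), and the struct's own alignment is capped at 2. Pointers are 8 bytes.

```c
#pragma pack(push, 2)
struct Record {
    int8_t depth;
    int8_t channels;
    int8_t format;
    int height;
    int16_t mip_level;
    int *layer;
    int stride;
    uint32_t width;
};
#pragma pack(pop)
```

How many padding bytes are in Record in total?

@0: depth [1B, align 1] → 1
@1: channels [1B, align 1] → 2
@2: format [1B, align 1] → 3
+1 pad (align 2)
@4: height [4B, align 2] → 8
@8: mip_level [2B, align 2] → 10
@10: layer [8B, align 2] → 18
@18: stride [4B, align 2] → 22
@22: width [4B, align 2] → 26
size 26, align 2
data bytes 25, size 26 → padding 1

1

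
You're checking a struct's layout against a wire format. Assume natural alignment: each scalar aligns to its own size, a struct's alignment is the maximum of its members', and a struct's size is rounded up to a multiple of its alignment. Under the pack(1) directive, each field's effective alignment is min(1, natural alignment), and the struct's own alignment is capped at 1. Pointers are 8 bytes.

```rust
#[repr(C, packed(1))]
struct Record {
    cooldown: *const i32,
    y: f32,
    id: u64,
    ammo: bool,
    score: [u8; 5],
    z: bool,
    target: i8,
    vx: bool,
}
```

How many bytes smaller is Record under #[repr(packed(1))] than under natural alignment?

natural layout:
  @0: cooldown [8B, align 8] → 8
  @8: y [4B, align 4] → 12
  +4 pad (align 8)
  @16: id [8B, align 8] → 24
  @24: ammo [1B, align 1] → 25
  @25: score [5B, align 1] → 30
  @30: z [1B, align 1] → 31
  @31: target [1B, align 1] → 32
  @32: vx [1B, align 1] → 33
  +7 tail pad (align 8)
  size 40, align 8
packed(1) layout:
  @0: cooldown [8B, align 1] → 8
  @8: y [4B, align 1] → 12
  @12: id [8B, align 1] → 20
  @20: ammo [1B, align 1] → 21
  @21: score [5B, align 1] → 26
  @26: z [1B, align 1] → 27
  @27: target [1B, align 1] → 28
  @28: vx [1B, align 1] → 29
  size 29, align 1
40 − 29 = 11

11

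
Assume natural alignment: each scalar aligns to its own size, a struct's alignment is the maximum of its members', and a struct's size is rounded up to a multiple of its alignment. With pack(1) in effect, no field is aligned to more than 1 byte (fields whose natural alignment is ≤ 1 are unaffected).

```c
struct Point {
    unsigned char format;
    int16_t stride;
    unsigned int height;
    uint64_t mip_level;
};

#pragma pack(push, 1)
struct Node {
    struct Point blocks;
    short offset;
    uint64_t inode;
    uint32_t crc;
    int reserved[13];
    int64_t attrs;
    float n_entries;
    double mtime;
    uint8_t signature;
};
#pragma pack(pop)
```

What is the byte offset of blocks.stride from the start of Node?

2

Point: @0: format [1B, align 1] → 1; +1 pad (align 2); @2: stride [2B, align 2] → 4; @4: height [4B, align 4] → 8; @8: mip_level [8B, align 8] → 16; size 16, align 8
@0: blocks [16B, align 1] → 16
within Point: stride at 2
0 + 2 = 2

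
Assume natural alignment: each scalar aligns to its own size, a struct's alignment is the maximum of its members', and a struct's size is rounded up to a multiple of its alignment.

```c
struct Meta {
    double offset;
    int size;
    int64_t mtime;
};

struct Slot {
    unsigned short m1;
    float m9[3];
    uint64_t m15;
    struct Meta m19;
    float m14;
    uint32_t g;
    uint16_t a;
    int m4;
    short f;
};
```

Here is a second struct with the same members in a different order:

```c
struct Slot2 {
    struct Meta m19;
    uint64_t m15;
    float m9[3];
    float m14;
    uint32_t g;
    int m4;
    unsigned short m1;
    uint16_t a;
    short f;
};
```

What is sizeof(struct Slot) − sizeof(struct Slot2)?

8

Meta: 0..8  offset  (8B, 8-aligned); 8..12  size  (4B, 4-aligned); 12..16  -- padding (4B); 16..24  mtime  (8B, 8-aligned); sizeof = 24, alignof = 8
0..2  m1  (2B, 2-aligned)
2..4  -- padding (2B)
4..16  m9  (12B, 4-aligned)
16..24  m15  (8B, 8-aligned)
24..48  m19  (24B, 8-aligned)
48..52  m14  (4B, 4-aligned)
52..56  g  (4B, 4-aligned)
56..58  a  (2B, 2-aligned)
58..60  -- padding (2B)
60..64  m4  (4B, 4-aligned)
64..66  f  (2B, 2-aligned)
66..72  -- tail padding (6B)
sizeof = 72, alignof = 8
— Slot2 —
0..24  m19  (24B, 8-aligned)
24..32  m15  (8B, 8-aligned)
32..44  m9  (12B, 4-aligned)
44..48  m14  (4B, 4-aligned)
48..52  g  (4B, 4-aligned)
52..56  m4  (4B, 4-aligned)
56..58  m1  (2B, 2-aligned)
58..60  a  (2B, 2-aligned)
60..62  f  (2B, 2-aligned)
62..64  -- tail padding (2B)
sizeof = 64, alignof = 8
72 − 64 = 8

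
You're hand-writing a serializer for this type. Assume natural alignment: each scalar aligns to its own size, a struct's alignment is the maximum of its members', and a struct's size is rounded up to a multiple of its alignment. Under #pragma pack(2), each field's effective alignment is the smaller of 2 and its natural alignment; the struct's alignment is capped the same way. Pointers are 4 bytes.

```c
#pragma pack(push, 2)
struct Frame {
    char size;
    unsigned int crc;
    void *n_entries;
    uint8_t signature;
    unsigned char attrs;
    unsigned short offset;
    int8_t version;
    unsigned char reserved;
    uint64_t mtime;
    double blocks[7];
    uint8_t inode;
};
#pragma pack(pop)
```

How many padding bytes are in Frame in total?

2

0..1  size  (1B, 1-aligned)
1..2  -- padding (1B)
2..6  crc  (4B, 2-aligned)
6..10  n_entries  (4B, 2-aligned)
10..11  signature  (1B, 1-aligned)
11..12  attrs  (1B, 1-aligned)
12..14  offset  (2B, 2-aligned)
14..15  version  (1B, 1-aligned)
15..16  reserved  (1B, 1-aligned)
16..24  mtime  (8B, 2-aligned)
24..80  blocks  (56B, 2-aligned)
80..81  inode  (1B, 1-aligned)
81..82  -- tail padding (1B)
sizeof = 82, alignof = 2
data bytes 80, size 82 → padding 2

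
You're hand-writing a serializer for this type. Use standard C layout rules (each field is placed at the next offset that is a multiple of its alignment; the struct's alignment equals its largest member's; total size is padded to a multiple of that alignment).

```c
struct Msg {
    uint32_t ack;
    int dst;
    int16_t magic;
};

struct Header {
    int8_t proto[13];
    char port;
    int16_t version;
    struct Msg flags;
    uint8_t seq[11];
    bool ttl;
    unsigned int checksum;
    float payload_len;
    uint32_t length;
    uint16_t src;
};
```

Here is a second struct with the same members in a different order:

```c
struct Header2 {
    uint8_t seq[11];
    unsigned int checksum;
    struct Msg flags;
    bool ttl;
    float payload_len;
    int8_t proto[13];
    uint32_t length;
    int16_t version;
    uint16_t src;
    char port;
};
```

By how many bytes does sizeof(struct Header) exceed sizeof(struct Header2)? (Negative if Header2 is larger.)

Msg: 0..4  ack  (4B, 4-aligned); 4..8  dst  (4B, 4-aligned); 8..10  magic  (2B, 2-aligned); 10..12  -- tail padding (2B); sizeof = 12, alignof = 4
0..13  proto  (13B, 1-aligned)
13..14  port  (1B, 1-aligned)
14..16  version  (2B, 2-aligned)
16..28  flags  (12B, 4-aligned)
28..39  seq  (11B, 1-aligned)
39..40  ttl  (1B, 1-aligned)
40..44  checksum  (4B, 4-aligned)
44..48  payload_len  (4B, 4-aligned)
48..52  length  (4B, 4-aligned)
52..54  src  (2B, 2-aligned)
54..56  -- tail padding (2B)
sizeof = 56, alignof = 4
— Header2 —
0..11  seq  (11B, 1-aligned)
11..12  -- padding (1B)
12..16  checksum  (4B, 4-aligned)
16..28  flags  (12B, 4-aligned)
28..29  ttl  (1B, 1-aligned)
29..32  -- padding (3B)
32..36  payload_len  (4B, 4-aligned)
36..49  proto  (13B, 1-aligned)
49..52  -- padding (3B)
52..56  length  (4B, 4-aligned)
56..58  version  (2B, 2-aligned)
58..60  src  (2B, 2-aligned)
60..61  port  (1B, 1-aligned)
61..64  -- tail padding (3B)
sizeof = 64, alignof = 4
56 − 64 = -8

-8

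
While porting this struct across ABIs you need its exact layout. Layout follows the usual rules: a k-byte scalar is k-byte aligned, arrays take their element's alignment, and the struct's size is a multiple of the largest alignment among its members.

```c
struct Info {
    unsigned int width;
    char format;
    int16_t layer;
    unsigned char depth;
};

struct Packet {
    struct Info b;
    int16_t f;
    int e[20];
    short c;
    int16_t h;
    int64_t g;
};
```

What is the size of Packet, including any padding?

112 bytes

Info: width at 0 (size 4, align 4) → ends 4; format at 4 (size 1, align 1) → ends 5; pad 1 to align 2 for layer; layer at 6 (size 2, align 2) → ends 8; depth at 8 (size 1, align 1) → ends 9; tail pad 3 to reach multiple of 4; total 12 bytes, alignment 4
b at 0 (size 12, align 4) → ends 12
f at 12 (size 2, align 2) → ends 14
pad 2 to align 4 for e
e at 16 (size 80, align 4) → ends 96
c at 96 (size 2, align 2) → ends 98
h at 98 (size 2, align 2) → ends 100
pad 4 to align 8 for g
g at 104 (size 8, align 8) → ends 112
total 112 bytes, alignment 8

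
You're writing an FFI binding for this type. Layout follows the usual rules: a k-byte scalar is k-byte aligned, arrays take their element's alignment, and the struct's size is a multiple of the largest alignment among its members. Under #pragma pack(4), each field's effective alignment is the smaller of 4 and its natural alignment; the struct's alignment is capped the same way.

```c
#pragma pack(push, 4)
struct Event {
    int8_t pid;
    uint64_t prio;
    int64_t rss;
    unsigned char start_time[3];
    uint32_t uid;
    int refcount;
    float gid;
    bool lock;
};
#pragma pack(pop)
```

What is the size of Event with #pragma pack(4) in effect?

40

pid at 0 (size 1, align 1) → ends 1
pad 3 to align 4 for prio
prio at 4 (size 8, align 4) → ends 12
rss at 12 (size 8, align 4) → ends 20
start_time at 20 (size 3, align 1) → ends 23
pad 1 to align 4 for uid
uid at 24 (size 4, align 4) → ends 28
refcount at 28 (size 4, align 4) → ends 32
gid at 32 (size 4, align 4) → ends 36
lock at 36 (size 1, align 1) → ends 37
tail pad 3 to reach multiple of 4
total 40 bytes, alignment 4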